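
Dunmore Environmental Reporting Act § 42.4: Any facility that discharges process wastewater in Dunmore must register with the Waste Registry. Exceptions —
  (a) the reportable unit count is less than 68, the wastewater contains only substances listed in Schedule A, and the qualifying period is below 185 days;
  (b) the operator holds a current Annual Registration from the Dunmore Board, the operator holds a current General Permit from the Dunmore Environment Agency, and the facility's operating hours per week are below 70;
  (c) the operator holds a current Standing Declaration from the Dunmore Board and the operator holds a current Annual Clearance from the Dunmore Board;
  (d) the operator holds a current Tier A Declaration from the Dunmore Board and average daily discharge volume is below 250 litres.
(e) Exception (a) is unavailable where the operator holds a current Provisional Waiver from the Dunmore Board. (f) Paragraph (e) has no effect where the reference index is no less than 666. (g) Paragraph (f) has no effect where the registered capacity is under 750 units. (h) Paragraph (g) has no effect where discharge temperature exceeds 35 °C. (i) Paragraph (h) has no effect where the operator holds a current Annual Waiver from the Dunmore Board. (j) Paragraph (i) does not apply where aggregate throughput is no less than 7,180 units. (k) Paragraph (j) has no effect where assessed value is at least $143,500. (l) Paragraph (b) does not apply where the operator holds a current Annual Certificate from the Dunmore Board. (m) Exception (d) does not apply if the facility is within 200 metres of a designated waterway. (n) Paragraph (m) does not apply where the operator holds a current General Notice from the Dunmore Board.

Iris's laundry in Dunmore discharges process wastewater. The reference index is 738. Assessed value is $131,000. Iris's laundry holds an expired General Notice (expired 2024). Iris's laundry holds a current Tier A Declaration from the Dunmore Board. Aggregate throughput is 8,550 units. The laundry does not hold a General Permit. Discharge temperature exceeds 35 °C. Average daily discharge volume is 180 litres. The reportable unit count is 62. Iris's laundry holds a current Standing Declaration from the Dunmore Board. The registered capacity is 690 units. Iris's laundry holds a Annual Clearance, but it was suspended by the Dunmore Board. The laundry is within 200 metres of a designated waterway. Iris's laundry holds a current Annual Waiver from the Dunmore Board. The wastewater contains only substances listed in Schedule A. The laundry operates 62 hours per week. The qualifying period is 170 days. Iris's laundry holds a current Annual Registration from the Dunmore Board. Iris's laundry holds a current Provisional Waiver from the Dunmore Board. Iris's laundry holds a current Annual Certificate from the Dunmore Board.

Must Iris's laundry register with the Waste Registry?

All of (a)'s requirements are met (the reportable unit count is 62, less than the 68 limit; the wastewater is Schedule-A-only; the qualifying period is 170 days, below the 185 days limit). Considering the limiting provisions: (e) applies (a current Provisional Waiver is held), but is itself disapplied by (f): (f) operates against (e): the reference index is 738, meeting the 666 threshold. (g) applies (the registered capacity is 690 units, under the 750 units limit), but is overridden by (h): (h) applies — discharge temperature exceeds 35 °C. (i) would limit (h) — a current Annual Waiver is held — but (j) sets (i) aside: (j) applies — aggregate throughput is 8,550 units, meeting the 7,180 units threshold. (k), which would lift (j), does not operate here — assessed value is $131,000, short of $143,500. So (a) applies.
Exception (b) fails — no General Permit is held.
Exception (c) requires that the operator holds a current Annual Clearance from the Dunmore Board; but the Annual Clearance is not current, so (c) is unavailable.
Exception (d)'s conditions are all satisfied: a current Tier A Declaration is held; average daily discharge volume is 180 litres, below the 250 litres limit. But applying paragraphs (m)–(n): (m) applies — the laundry is within 200 m of a designated waterway. (n) does not operate here (there is no General Notice in force), so (m) stands. Exception (d) does not apply.

No — exception (a) applies; Iris's laundry is not required to register with the Waste Registry.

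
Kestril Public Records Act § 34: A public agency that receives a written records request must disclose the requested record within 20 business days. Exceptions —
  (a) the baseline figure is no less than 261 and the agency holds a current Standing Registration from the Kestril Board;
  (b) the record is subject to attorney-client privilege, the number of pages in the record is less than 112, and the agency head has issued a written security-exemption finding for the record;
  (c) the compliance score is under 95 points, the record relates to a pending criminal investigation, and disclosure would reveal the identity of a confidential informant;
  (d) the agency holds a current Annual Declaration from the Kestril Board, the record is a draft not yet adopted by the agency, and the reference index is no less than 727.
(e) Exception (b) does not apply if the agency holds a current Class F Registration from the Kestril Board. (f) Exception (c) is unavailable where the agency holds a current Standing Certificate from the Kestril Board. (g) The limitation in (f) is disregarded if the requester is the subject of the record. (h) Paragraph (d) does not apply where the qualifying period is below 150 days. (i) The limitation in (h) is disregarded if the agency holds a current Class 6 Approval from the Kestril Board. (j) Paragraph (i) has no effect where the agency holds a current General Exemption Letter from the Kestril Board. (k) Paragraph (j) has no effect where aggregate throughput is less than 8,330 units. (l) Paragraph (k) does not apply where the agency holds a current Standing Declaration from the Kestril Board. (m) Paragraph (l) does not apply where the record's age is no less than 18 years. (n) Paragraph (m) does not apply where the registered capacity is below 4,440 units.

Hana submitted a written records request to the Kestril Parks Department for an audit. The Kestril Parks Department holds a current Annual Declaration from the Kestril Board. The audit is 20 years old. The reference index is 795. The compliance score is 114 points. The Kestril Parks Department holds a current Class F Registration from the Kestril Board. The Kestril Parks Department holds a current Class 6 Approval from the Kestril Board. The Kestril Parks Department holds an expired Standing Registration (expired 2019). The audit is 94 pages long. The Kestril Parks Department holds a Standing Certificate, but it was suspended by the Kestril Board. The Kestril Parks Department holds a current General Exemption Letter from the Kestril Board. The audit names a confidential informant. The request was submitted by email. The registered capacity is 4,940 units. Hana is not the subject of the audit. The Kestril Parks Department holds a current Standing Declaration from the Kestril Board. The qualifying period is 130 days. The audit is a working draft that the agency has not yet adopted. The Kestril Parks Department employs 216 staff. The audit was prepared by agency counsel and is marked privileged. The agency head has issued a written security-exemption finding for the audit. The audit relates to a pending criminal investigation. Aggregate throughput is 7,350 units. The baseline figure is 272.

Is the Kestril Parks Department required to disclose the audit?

Exception (a) does not apply: the Standing Registration is not current.
Exception (b): the audit is privileged; the number of pages in the record is 94, less than the 112 limit; a written security-exemption finding has been issued — every condition holds. But: (e) is engaged — a current Class F Registration is held. Exception (b) does not apply.
Exception (c) fails — the compliance score is 114 points, not under 95 points.
Exception (d)'s conditions are all satisfied: a current Annual Declaration is held; the audit is an unadopted draft; the reference index is 795, meeting the 727 threshold. As to paragraphs (h)–(n): (h) would limit (d) — the qualifying period is 130 days, below the 150 days limit — but (i) sets (h) aside: (i) operates against (h): a current Class 6 Approval is held. (j) would limit (i) — a current General Exemption Letter is held — but (k) sets (j) aside: (k) operates against (j): aggregate throughput is 7,350 units, less than the 8,330 units limit. (l) would limit (k) — a current Standing Declaration is held — but (m) sets (l) aside: (m) operates against (l): the record's age is 20 years, meeting the 18 years threshold. (n), which would lift (m), is not triggered — the registered capacity is 4,940 units, not below 4,440 units. (d) remains available.

No — exception (d) applies; the Kestril Parks Department is not required to disclose the audit.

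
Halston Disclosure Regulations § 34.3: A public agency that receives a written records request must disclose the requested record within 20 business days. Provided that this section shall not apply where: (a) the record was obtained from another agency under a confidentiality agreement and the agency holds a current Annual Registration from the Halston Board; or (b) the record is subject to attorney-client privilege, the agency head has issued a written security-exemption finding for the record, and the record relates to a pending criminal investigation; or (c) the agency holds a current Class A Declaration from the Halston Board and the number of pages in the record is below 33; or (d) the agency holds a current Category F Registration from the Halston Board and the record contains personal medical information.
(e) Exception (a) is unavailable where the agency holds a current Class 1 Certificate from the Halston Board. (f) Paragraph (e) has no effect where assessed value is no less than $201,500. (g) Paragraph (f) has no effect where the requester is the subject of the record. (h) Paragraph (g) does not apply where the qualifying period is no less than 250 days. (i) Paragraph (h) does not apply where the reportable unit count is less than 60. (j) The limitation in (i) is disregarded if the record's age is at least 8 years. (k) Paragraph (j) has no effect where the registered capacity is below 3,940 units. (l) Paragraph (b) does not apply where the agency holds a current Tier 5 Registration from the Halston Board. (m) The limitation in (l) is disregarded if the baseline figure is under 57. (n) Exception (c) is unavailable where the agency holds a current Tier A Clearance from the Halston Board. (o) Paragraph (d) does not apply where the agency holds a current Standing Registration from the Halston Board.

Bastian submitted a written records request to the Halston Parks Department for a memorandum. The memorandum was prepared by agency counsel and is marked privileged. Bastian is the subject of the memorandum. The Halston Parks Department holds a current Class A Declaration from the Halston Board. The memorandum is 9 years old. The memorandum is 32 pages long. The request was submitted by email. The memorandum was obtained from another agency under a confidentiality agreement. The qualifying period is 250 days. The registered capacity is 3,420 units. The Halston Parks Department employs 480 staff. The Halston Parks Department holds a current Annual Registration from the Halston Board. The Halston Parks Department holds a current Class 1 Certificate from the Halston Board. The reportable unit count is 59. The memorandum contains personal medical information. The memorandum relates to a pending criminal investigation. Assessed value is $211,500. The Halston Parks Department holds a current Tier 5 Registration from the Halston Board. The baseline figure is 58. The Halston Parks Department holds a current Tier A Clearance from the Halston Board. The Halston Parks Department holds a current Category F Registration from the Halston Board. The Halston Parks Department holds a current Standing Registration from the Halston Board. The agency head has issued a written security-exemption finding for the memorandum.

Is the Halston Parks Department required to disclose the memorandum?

Yes — the Halston Parks Department must disclose the memorandum.

Exception (a)'s conditions are all satisfied: the memorandum was obtained under a confidentiality agreement; a current Annual Registration is held. Turning to paragraphs (e)–(k): (e) operates — a current Class 1 Certificate is held. (f) would limit (e) — assessed value is $211,500, meeting the $201,500 threshold — but (g) sets (f) aside: (g) is triggered — Bastian is the subject of the memorandum. (h) is engaged (the qualifying period is 250 days, meeting the 250 days threshold), but is itself disapplied by (i): (i) operates against (h): the reportable unit count is 59, less than the 60 limit. (j) applies (the record's age is 9 years, meeting the 8 years threshold), but is itself disapplied by (k): (k) operates against (j): the registered capacity is 3,420 units, below the 3,940 units limit. (a) is therefore removed.
All of (b)'s requirements are met (the memorandum is privileged; a written security-exemption finding has been issued; the memorandum relates to a pending investigation). However, paragraphs (l)–(m) must be considered: (l) operates — a current Tier 5 Registration is held. (m) is not engaged (the baseline figure is 58, not under 57), so (l) stands. Exception (b) does not apply.
Exception (c): a current Class A Declaration is held; the number of pages in the record is 32, below the 33 limit — every condition holds. However, paragraph (n) must be considered: (n) operates against (c): a current Tier A Clearance is held. (c) is therefore removed.
All of (d)'s requirements are met (a current Category F Registration is held; the memorandum contains personal medical information). But applying paragraph (o): (o) is engaged — a current Standing Registration is held. So (d) is unavailable.
None of the exceptions is available; § 34.3 applies in full.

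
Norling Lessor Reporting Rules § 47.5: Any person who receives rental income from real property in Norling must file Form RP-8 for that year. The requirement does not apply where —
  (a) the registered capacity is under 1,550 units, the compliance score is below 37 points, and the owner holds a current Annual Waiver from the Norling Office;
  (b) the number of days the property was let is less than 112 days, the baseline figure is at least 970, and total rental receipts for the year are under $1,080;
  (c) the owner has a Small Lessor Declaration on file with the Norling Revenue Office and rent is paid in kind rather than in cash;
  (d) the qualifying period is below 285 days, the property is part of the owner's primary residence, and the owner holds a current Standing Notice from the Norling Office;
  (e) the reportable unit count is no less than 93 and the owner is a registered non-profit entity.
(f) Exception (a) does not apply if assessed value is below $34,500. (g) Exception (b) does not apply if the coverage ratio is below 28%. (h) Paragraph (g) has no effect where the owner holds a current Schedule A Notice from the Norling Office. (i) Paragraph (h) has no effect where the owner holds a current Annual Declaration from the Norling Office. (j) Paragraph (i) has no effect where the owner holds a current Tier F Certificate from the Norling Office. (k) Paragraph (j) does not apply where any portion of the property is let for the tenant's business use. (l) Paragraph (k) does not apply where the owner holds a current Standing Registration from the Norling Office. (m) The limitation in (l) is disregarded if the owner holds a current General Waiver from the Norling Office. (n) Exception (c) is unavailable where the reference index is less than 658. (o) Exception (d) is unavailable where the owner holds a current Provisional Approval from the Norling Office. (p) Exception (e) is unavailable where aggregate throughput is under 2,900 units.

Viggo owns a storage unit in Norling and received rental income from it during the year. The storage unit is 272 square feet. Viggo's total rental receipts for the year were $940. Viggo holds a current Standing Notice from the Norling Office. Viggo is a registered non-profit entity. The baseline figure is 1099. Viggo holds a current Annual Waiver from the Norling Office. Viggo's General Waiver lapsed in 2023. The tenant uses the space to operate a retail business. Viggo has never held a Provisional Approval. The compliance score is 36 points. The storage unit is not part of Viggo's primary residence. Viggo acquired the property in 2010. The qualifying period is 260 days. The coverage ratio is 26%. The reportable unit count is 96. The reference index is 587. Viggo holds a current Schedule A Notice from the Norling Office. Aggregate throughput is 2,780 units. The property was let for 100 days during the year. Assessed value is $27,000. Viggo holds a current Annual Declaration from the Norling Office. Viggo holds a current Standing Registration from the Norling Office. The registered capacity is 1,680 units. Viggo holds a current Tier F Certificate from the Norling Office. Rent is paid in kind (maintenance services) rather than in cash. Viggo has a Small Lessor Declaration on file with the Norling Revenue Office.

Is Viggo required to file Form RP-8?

Exception (a) does not apply: the registered capacity is 1,680 units, not under 1,550 units.
All of (b)'s requirements are met (the number of days the property was let is 100 days, less than the 112 days limit; the baseline figure is 1,099, meeting the 970 threshold; total rental receipts for the year are $940, under the $1,080 limit). As to paragraphs (g)–(m): (g) is engaged (the coverage ratio is 26%, below the 28% limit), but is overridden by (h): (h) applies — a current Schedule A Notice is held. (i) would limit (h) — a current Annual Declaration is held — but (j) sets (i) aside: (j) applies — a current Tier F Certificate is held. (k) would limit (j) — the space is let for business use — but (l) sets (k) aside: (l) is triggered — a current Standing Registration is held. (m) is inapplicable (no current General Waiver is held), so (l) stands. (b) remains available.
All of (c)'s requirements are met (a Small Lessor Declaration is on file; rent is paid in kind). But applying paragraph (n): (n) operates against (c): the reference index is 587, less than the 658 limit. So (c) is unavailable.
Exception (d) does not apply: the storage unit is not part of the primary residence.
All of (e)'s requirements are met (the reportable unit count is 96, meeting the 93 threshold; Viggo is a registered non-profit). Turning to paragraph (p): (p) is engaged — aggregate throughput is 2,780 units, under the 2,900 units limit. (e) is therefore removed.

No — exception (b) applies; Viggo is not required to file Form RP-8.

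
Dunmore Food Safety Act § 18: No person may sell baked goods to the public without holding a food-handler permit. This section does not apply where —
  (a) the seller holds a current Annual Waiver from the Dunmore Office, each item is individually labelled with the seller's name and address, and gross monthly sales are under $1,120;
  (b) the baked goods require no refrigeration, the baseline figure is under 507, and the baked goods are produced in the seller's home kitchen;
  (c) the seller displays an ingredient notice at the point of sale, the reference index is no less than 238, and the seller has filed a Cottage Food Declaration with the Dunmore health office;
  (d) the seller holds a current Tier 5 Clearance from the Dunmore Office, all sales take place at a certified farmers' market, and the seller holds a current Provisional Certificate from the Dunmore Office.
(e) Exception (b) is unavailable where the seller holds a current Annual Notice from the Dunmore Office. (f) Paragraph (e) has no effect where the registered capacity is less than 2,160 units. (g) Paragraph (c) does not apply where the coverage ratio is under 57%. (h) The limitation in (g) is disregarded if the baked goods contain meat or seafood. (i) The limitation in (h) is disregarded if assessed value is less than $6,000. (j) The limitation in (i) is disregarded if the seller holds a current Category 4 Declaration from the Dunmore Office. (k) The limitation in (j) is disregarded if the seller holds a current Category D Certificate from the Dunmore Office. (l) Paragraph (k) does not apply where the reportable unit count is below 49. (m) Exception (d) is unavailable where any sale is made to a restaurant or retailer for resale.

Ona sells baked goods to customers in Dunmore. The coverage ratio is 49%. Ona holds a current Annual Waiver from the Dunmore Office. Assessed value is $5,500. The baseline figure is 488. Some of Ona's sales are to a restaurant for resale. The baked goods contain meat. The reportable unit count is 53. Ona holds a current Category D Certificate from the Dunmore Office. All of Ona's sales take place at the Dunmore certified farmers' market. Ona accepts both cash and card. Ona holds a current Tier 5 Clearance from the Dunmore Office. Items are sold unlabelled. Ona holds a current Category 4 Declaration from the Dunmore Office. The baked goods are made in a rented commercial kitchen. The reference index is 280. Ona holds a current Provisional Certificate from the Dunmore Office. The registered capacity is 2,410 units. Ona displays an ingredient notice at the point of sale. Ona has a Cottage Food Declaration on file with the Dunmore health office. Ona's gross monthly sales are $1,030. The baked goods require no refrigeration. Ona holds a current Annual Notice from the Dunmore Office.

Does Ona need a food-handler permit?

Exception (a) fails — items are sold unlabelled.
Exception (b) does not apply: the baked goods are made in a commercial kitchen, not a home kitchen.
Exception (c) is satisfied on its face — an ingredient notice is displayed; the reference index is 280, meeting the 238 threshold; a Cottage Food Declaration is on file. However, paragraphs (g)–(l) must be considered: (g) is triggered — the coverage ratio is 49%, under the 57% limit. (h) would limit (g) — the baked goods contain meat — but (i) sets (h) aside: (i) operates against (h): assessed value is $5,500, less than the $6,000 limit. (j) would limit (i) — a current Category 4 Declaration is held — but (k) sets (j) aside: (k) is triggered — a current Category D Certificate is held. (l), which would lift (k), is not engaged — the reportable unit count is 53, not below 49. Exception (c) does not apply.
All of (d)'s requirements are met (a current Tier 5 Clearance is held; all sales are at a certified farmers' market; a current Provisional Certificate is held). Turning to paragraph (m): (m) operates against (d): some sales are to a restaurant for resale. Exception (d) does not apply.
No exception is made out. Ona falls within the general rule.

Yes — Ona must hold a food-handler permit.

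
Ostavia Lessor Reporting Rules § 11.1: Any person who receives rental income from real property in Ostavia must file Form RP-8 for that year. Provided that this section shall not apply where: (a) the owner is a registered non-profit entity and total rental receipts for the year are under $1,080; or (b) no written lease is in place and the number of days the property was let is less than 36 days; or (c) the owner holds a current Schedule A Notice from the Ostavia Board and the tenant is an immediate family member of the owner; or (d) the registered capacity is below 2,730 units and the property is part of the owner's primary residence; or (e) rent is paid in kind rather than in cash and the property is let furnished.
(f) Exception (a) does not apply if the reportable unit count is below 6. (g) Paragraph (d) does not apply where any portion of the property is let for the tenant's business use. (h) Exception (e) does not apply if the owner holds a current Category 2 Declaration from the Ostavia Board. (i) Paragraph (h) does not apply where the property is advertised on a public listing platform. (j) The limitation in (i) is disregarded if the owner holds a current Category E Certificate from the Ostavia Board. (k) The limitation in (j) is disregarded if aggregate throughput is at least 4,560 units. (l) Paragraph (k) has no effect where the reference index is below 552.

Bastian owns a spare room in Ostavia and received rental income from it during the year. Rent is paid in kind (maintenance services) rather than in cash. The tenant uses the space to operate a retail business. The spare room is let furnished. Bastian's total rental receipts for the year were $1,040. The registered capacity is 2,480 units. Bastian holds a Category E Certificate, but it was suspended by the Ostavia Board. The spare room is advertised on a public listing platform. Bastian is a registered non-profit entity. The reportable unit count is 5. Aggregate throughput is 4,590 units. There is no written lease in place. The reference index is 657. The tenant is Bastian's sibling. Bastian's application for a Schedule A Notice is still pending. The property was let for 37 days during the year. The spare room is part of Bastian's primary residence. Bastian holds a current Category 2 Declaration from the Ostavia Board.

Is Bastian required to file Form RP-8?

No — exception (e) applies; Bastian is not required to file Form RP-8.

All of (a)'s requirements are met (Bastian is a registered non-profit; total rental receipts for the year are $1,040, under the $1,080 limit). Turning to paragraph (f): (f) is engaged — the reportable unit count is 5, below the 6 limit. Exception (a) does not apply.
Exception (b) requires that the number of days the property was let is less than 36 days; but the number of days the property was let is 37 days, not less than 36 days, so (b) is unavailable.
Exception (c) does not apply: there is no Schedule A Notice in force.
Exception (d): the registered capacity is 2,480 units, below the 2,730 units limit; the spare room is part of the primary residence — every condition holds. But applying paragraph (g): (g) applies — the space is let for business use. Exception (d) does not apply.
All of (e)'s requirements are met (rent is paid in kind; the property is let furnished). Applying paragraphs (h)–(l): (h) is triggered (a current Category 2 Declaration is held), but is set aside by (i): (i) operates against (h): the property is publicly advertised. (j), which would lift (i), is inapplicable — there is no Category E Certificate in force. So (e) applies.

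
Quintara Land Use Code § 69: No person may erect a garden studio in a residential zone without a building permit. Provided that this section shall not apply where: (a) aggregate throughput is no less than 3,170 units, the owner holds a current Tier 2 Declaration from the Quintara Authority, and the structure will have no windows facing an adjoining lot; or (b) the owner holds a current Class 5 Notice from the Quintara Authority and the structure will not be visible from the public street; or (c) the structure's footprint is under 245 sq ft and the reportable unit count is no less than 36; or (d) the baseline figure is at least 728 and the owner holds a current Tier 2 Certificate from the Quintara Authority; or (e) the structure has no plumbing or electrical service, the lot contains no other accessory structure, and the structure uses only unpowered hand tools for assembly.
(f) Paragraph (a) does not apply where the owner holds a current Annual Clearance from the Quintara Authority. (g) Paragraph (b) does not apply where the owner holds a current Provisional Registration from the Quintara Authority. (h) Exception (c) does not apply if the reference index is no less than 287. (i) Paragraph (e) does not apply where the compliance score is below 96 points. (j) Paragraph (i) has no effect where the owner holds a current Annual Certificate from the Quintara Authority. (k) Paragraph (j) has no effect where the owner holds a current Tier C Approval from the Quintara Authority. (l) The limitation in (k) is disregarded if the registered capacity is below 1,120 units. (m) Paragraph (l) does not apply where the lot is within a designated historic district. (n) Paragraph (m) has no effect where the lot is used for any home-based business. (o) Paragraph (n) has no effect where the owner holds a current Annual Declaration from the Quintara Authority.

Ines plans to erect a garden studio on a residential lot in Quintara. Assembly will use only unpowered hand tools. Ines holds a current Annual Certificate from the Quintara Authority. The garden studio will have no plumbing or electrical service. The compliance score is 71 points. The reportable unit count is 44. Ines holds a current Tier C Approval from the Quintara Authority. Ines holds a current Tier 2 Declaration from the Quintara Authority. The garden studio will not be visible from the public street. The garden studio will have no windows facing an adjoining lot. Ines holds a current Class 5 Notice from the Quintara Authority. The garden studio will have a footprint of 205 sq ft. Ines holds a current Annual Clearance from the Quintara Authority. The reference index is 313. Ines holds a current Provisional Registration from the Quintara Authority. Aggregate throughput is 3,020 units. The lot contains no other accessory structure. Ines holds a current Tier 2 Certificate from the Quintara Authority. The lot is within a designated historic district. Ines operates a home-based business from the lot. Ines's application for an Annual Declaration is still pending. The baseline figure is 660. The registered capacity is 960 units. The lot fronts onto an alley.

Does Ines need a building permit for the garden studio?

No — exception (e) applies; Ines does not need a building permit.

Exception (a) fails — aggregate throughput is 3,020 units, short of 3,170 units.
Exception (b) is satisfied on its face — a current Class 5 Notice is held; the structure will not be visible from the street. But: (g) operates — a current Provisional Registration is held. So (b) is unavailable.
All of (c)'s requirements are met (the structure's footprint is 205 sq ft, under the 245 sq ft limit; the reportable unit count is 44, meeting the 36 threshold). But applying paragraph (h): (h) operates against (c): the reference index is 313, meeting the 287 threshold. Exception (c) does not apply.
Exception (d) fails — the baseline figure is 660, short of 728.
Exception (e)'s conditions are all satisfied: there is no plumbing or electrical service; the lot has no other accessory structure; assembly uses only hand tools. Considering the limiting provisions: (i) applies (the compliance score is 71 points, below the 96 points limit), but is displaced by (j): (j) operates against (i): a current Annual Certificate is held. (k) would limit (j) — a current Tier C Approval is held — but (l) sets (k) aside: (l) is triggered — the registered capacity is 960 units, below the 1,120 units limit. (m) is engaged (the lot is in a historic district), but is overridden by (n): (n) operates — a home-based business operates on the lot. (o), which would lift (n), is not triggered — no current Annual Declaration is held. (e) remains available.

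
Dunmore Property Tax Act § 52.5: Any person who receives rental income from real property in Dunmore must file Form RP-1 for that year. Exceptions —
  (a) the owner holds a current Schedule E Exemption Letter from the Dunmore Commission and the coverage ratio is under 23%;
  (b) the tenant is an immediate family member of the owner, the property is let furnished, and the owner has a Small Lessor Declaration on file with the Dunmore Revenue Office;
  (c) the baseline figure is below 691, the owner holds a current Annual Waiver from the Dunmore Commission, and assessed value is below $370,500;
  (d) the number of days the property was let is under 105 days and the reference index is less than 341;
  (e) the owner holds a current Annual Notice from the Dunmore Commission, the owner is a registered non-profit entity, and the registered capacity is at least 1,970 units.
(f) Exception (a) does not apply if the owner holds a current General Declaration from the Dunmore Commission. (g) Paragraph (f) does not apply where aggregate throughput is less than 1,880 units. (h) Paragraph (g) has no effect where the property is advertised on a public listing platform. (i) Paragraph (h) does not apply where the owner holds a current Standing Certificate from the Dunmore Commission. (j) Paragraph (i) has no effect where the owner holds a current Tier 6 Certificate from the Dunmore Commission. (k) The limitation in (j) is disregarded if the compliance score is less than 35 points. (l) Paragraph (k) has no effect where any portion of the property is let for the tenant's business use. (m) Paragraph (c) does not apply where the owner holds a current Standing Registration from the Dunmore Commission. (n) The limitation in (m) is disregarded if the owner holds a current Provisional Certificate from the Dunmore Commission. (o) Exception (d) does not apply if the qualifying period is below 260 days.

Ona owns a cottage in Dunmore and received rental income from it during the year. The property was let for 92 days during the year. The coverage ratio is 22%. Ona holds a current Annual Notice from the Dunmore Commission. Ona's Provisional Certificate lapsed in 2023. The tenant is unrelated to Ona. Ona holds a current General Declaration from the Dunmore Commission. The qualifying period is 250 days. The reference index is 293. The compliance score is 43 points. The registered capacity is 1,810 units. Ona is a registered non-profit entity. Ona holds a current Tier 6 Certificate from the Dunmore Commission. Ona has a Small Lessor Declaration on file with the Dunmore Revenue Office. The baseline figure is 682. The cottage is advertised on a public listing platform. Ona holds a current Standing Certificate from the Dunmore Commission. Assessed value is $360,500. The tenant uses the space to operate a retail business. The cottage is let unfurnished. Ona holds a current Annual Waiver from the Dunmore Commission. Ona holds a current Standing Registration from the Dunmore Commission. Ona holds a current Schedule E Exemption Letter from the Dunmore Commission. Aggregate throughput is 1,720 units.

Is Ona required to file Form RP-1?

Yes — Ona must file Form RP-1.

All of (a)'s requirements are met (a current Schedule E Exemption Letter is held; the coverage ratio is 22%, under the 23% limit). But applying paragraphs (f)–(l): (f) operates against (a): a current General Declaration is held. (g) operates (aggregate throughput is 1,720 units, less than the 1,880 units limit), but is overridden by (h): (h) applies — the property is publicly advertised. (i) is engaged (a current Standing Certificate is held), but is displaced by (j): (j) applies — a current Tier 6 Certificate is held. (k) does not operate here (the compliance score is 43 points, not less than 35 points), so (j) stands. (a) is therefore removed.
Exception (b) requires that the tenant is an immediate family member of the owner; but the tenant is unrelated to the owner, so (b) is unavailable.
Exception (c): the baseline figure is 682, below the 691 limit; a current Annual Waiver is held; assessed value is $360,500, below the $370,500 limit — every condition holds. However, paragraphs (m)–(n) must be considered: (m) is engaged — a current Standing Registration is held. (n), which would lift (m), is inapplicable — no current Provisional Certificate is held. So (c) is unavailable.
Exception (d) is satisfied on its face — the number of days the property was let is 92 days, under the 105 days limit; the reference index is 293, less than the 341 limit. Turning to paragraph (o): (o) operates against (d): the qualifying period is 250 days, below the 260 days limit. Exception (d) does not apply.
Exception (e) requires that the registered capacity is at least 1,970 units; but the registered capacity is 1,810 units, short of 1,970 units, so (e) is unavailable.
No exception is made out. Ona falls within the general rule.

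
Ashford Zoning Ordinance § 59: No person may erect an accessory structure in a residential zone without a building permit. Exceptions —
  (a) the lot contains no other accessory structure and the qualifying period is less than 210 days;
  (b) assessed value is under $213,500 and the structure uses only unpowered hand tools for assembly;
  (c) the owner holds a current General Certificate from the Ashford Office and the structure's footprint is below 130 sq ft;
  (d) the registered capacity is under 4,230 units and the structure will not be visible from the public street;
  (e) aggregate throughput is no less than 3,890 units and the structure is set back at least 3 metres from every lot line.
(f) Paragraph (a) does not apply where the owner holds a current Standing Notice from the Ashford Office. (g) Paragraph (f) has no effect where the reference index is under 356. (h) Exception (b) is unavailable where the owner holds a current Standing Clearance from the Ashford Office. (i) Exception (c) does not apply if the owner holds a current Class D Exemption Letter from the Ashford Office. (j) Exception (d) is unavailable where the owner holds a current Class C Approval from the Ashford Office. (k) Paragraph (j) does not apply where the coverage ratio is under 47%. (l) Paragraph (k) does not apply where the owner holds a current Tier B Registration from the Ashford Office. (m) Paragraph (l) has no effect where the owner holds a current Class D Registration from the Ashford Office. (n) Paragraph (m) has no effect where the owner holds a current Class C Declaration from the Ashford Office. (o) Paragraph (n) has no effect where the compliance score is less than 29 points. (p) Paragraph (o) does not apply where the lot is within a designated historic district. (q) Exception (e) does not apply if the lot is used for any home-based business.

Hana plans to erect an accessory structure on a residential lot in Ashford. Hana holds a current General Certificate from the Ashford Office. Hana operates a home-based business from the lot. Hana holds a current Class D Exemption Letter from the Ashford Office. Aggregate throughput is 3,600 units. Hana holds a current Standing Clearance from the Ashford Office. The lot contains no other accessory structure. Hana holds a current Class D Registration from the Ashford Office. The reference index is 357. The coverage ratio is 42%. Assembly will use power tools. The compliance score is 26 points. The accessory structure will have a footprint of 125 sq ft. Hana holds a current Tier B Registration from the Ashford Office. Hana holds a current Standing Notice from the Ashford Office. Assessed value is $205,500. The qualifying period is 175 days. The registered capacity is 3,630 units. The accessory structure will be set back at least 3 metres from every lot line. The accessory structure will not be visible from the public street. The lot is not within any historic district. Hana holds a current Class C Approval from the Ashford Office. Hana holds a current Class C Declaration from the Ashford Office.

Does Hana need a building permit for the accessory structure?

All of (a)'s requirements are met (the lot has no other accessory structure; the qualifying period is 175 days, less than the 210 days limit). But applying paragraphs (f)–(g): (f) operates against (a): a current Standing Notice is held. (g), which would lift (f), is not triggered — the reference index is 357, not under 356. Exception (a) does not apply.
Exception (b) requires that the structure uses only unpowered hand tools for assembly; but assembly uses power tools, so (b) is unavailable.
Exception (c): a current General Certificate is held; the structure's footprint is 125 sq ft, below the 130 sq ft limit — every condition holds. However, paragraph (i) must be considered: (i) operates against (c): a current Class D Exemption Letter is held. (c) is therefore removed.
All of (d)'s requirements are met (the registered capacity is 3,630 units, under the 4,230 units limit; the structure will not be visible from the street). As to paragraphs (j)–(p): (j) applies (a current Class C Approval is held), but is displaced by (k): (k) is engaged — the coverage ratio is 42%, under the 47% limit. (l) is triggered (a current Tier B Registration is held), but is overridden by (m): (m) applies — a current Class D Registration is held. (n) would limit (m) — a current Class C Declaration is held — but (o) sets (n) aside: (o) operates against (n): the compliance score is 26 points, less than the 29 points limit. (p) does not operate here (the lot is not in a historic district), so (o) stands. So (d) applies.
Exception (e) requires that aggregate throughput is no less than 3,890 units; but aggregate throughput is 3,600 units, short of 3,890 units, so (e) is unavailable.

No — exception (d) applies; Hana does not need a building permit.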